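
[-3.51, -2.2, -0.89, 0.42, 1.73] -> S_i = -3.51 + 1.31*i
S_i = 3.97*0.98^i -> [3.97, 3.89, 3.81, 3.74, 3.66]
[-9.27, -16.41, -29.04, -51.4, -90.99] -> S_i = -9.27*1.77^i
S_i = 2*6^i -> [2, 12, 72, 432, 2592]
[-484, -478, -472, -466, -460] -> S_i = -484 + 6*i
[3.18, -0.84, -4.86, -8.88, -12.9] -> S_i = 3.18 + -4.02*i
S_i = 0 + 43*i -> [0, 43, 86, 129, 172]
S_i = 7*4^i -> [7, 28, 112, 448, 1792]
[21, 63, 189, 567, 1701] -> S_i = 21*3^i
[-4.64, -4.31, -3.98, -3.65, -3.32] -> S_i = -4.64 + 0.33*i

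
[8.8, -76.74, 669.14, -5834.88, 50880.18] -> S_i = 8.80*(-8.72)^i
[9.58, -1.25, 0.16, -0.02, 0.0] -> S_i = 9.58*(-0.13)^i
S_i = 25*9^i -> [25, 225, 2025, 18225, 164025]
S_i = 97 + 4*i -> [97, 101, 105, 109, 113]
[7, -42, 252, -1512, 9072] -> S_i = 7*-6^i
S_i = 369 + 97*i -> [369, 466, 563, 660, 757]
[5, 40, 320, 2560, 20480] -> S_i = 5*8^i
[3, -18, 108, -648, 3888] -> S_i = 3*-6^i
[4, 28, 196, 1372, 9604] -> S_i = 4*7^i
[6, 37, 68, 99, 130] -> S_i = 6 + 31*i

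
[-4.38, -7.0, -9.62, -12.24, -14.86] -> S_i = -4.38 + -2.62*i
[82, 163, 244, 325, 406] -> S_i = 82 + 81*i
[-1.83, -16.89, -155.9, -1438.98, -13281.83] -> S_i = -1.83*9.23^i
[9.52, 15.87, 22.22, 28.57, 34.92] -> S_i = 9.52 + 6.35*i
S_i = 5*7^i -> [5, 35, 245, 1715, 12005]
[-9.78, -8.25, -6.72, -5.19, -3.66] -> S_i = -9.78 + 1.53*i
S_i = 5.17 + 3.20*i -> [5.17, 8.37, 11.57, 14.77, 17.97]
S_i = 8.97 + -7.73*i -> [8.97, 1.24, -6.49, -14.22, -21.95]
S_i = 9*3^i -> [9, 27, 81, 243, 729]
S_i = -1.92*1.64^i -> [-1.92, -3.15, -5.16, -8.47, -13.89]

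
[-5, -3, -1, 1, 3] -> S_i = -5 + 2*i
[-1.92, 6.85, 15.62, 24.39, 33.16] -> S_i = -1.92 + 8.77*i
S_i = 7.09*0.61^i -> [7.09, 4.32, 2.64, 1.61, 0.98]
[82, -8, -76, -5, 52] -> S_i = Random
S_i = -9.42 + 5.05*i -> [-9.42, -4.37, 0.68, 5.73, 10.78]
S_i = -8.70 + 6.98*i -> [-8.7, -1.72, 5.26, 12.24, 19.22]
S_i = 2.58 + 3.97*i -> [2.58, 6.55, 10.52, 14.49, 18.46]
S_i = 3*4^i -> [3, 12, 48, 192, 768]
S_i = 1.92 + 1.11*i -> [1.92, 3.03, 4.14, 5.25, 6.36]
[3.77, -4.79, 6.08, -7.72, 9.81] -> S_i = 3.77*(-1.27)^i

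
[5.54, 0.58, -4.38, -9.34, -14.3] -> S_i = 5.54 + -4.96*i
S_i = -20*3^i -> [-20, -60, -180, -540, -1620]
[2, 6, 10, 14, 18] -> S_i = 2 + 4*i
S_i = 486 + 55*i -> [486, 541, 596, 651, 706]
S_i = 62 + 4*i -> [62, 66, 70, 74, 78]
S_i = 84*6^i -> [84, 504, 3024, 18144, 108864]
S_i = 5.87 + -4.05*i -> [5.87, 1.82, -2.23, -6.28, -10.33]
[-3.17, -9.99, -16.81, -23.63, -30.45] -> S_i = -3.17 + -6.82*i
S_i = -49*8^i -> [-49, -392, -3136, -25088, -200704]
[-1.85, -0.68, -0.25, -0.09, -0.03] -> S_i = -1.85*0.37^i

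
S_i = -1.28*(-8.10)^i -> [-1.28, 10.37, -83.98, 680.24, -5509.98]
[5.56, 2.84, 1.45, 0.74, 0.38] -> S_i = 5.56*0.51^i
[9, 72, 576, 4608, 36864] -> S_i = 9*8^i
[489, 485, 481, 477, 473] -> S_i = 489 + -4*i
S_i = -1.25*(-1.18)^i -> [-1.25, 1.48, -1.74, 2.05, -2.42]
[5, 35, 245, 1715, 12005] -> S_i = 5*7^i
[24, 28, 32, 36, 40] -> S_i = 24 + 4*i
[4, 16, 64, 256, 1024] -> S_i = 4*4^i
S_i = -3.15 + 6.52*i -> [-3.15, 3.37, 9.89, 16.41, 22.93]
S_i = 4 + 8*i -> [4, 12, 20, 28, 36]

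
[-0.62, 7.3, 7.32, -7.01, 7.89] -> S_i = Random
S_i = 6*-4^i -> [6, -24, 96, -384, 1536]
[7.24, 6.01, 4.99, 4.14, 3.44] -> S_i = 7.24*0.83^i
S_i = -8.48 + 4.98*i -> [-8.48, -3.5, 1.48, 6.46, 11.44]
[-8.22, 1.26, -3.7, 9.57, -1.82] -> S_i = Random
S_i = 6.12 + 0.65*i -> [6.12, 6.77, 7.42, 8.07, 8.72]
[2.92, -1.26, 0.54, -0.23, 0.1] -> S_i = 2.92*(-0.43)^i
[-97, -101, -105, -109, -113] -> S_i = -97 + -4*i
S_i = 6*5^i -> [6, 30, 150, 750, 3750]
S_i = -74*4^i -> [-74, -296, -1184, -4736, -18944]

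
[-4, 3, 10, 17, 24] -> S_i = -4 + 7*i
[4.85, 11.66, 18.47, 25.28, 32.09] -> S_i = 4.85 + 6.81*i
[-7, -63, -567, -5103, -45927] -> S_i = -7*9^i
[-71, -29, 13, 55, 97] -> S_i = -71 + 42*i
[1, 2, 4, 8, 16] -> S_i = 1*2^i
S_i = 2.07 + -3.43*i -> [2.07, -1.36, -4.79, -8.22, -11.65]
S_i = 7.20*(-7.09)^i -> [7.2, -51.05, 361.93, -2566.09, 18193.55]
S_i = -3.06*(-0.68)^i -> [-3.06, 2.08, -1.41, 0.96, -0.65]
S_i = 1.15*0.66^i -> [1.15, 0.76, 0.5, 0.33, 0.22]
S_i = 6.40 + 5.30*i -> [6.4, 11.7, 17.0, 22.3, 27.6]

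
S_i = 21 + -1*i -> [21, 20, 19, 18, 17]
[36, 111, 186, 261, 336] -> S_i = 36 + 75*i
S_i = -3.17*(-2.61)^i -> [-3.17, 8.27, -21.59, 56.36, -147.1]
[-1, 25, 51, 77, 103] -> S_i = -1 + 26*i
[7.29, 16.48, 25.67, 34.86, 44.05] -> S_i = 7.29 + 9.19*i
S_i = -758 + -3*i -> [-758, -761, -764, -767, -770]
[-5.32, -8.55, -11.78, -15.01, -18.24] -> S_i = -5.32 + -3.23*i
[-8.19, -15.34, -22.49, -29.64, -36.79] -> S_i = -8.19 + -7.15*i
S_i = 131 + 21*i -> [131, 152, 173, 194, 215]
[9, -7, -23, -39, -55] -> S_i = 9 + -16*i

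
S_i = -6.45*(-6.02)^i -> [-6.45, 38.83, -233.75, 1407.18, -8471.21]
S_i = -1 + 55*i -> [-1, 54, 109, 164, 219]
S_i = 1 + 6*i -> [1, 7, 13, 19, 25]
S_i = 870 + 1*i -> [870, 871, 872, 873, 874]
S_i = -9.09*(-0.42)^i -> [-9.09, 3.82, -1.6, 0.67, -0.28]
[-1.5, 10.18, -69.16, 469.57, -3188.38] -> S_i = -1.50*(-6.79)^i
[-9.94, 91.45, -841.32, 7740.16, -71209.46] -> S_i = -9.94*(-9.20)^i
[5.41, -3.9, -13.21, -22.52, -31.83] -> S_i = 5.41 + -9.31*i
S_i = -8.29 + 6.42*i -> [-8.29, -1.87, 4.55, 10.97, 17.39]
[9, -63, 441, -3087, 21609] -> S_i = 9*-7^i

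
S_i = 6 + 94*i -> [6, 100, 194, 288, 382]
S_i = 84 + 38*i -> [84, 122, 160, 198, 236]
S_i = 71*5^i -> [71, 355, 1775, 8875, 44375]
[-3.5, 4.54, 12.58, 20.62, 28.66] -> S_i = -3.50 + 8.04*i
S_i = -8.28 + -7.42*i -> [-8.28, -15.7, -23.12, -30.54, -37.96]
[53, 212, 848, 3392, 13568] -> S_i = 53*4^i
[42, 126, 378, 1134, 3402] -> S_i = 42*3^i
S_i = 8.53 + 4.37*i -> [8.53, 12.9, 17.27, 21.64, 26.01]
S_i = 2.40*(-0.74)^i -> [2.4, -1.78, 1.31, -0.97, 0.72]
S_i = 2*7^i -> [2, 14, 98, 686, 4802]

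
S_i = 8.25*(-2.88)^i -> [8.25, -23.76, 68.43, -197.07, 567.58]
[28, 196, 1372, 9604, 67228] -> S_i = 28*7^i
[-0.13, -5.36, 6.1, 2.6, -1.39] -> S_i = Random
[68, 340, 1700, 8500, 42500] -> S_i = 68*5^i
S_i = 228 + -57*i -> [228, 171, 114, 57, 0]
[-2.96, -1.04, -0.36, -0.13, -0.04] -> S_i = -2.96*0.35^i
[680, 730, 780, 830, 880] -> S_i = 680 + 50*i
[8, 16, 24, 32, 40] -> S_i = 8 + 8*i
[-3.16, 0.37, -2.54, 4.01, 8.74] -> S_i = Random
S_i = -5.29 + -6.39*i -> [-5.29, -11.68, -18.07, -24.46, -30.85]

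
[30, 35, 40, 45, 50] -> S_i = 30 + 5*i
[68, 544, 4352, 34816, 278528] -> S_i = 68*8^i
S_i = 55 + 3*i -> [55, 58, 61, 64, 67]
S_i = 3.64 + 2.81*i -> [3.64, 6.45, 9.26, 12.07, 14.88]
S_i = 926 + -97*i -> [926, 829, 732, 635, 538]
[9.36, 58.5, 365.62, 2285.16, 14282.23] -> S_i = 9.36*6.25^i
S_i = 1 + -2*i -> [1, -1, -3, -5, -7]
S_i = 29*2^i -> [29, 58, 116, 232, 464]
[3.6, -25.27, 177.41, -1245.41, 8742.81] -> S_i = 3.60*(-7.02)^i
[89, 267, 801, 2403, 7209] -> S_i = 89*3^i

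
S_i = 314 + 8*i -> [314, 322, 330, 338, 346]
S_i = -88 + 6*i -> [-88, -82, -76, -70, -64]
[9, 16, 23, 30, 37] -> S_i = 9 + 7*i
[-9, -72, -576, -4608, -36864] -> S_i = -9*8^i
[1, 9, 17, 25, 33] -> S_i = 1 + 8*i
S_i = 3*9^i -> [3, 27, 243, 2187, 19683]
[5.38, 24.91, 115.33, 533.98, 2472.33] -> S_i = 5.38*4.63^i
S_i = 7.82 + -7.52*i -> [7.82, 0.3, -7.22, -14.74, -22.26]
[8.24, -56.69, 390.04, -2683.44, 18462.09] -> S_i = 8.24*(-6.88)^i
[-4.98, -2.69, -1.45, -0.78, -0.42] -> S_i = -4.98*0.54^i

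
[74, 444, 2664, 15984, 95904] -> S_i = 74*6^i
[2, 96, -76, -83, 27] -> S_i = Random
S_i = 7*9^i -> [7, 63, 567, 5103, 45927]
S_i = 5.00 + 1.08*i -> [5.0, 6.08, 7.16, 8.24, 9.32]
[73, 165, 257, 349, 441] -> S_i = 73 + 92*i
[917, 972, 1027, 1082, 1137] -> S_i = 917 + 55*i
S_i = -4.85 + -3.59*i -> [-4.85, -8.44, -12.03, -15.62, -19.21]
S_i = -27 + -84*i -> [-27, -111, -195, -279, -363]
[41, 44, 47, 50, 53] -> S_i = 41 + 3*i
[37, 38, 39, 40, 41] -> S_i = 37 + 1*i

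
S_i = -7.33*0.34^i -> [-7.33, -2.49, -0.85, -0.29, -0.1]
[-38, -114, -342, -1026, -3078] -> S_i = -38*3^i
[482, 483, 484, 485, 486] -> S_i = 482 + 1*i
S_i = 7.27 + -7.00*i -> [7.27, 0.27, -6.73, -13.73, -20.73]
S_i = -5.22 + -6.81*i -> [-5.22, -12.03, -18.84, -25.65, -32.46]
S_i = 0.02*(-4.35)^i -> [0.02, -0.09, 0.38, -1.65, 7.16]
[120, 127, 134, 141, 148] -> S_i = 120 + 7*i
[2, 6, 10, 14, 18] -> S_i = 2 + 4*i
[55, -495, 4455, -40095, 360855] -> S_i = 55*-9^i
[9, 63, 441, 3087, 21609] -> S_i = 9*7^i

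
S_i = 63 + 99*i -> [63, 162, 261, 360, 459]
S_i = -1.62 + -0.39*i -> [-1.62, -2.01, -2.4, -2.79, -3.18]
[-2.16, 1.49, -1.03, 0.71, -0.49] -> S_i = -2.16*(-0.69)^i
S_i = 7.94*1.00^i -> [7.94, 7.94, 7.94, 7.94, 7.94]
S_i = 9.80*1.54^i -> [9.8, 15.09, 23.24, 35.79, 55.12]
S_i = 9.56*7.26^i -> [9.56, 69.41, 503.88, 3658.2, 26558.55]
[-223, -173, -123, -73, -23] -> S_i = -223 + 50*i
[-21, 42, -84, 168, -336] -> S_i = -21*-2^i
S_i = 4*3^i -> [4, 12, 36, 108, 324]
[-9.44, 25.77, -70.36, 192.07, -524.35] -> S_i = -9.44*(-2.73)^i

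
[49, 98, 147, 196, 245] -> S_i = 49 + 49*i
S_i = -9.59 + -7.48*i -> [-9.59, -17.07, -24.55, -32.03, -39.51]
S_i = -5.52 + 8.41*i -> [-5.52, 2.89, 11.3, 19.71, 28.12]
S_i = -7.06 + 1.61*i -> [-7.06, -5.45, -3.84, -2.23, -0.62]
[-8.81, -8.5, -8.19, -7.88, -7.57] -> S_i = -8.81 + 0.31*i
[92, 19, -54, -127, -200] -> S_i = 92 + -73*i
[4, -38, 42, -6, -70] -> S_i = Random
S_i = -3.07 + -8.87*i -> [-3.07, -11.94, -20.81, -29.68, -38.55]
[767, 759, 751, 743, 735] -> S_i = 767 + -8*i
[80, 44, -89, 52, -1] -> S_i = Random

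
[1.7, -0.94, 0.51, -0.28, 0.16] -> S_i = 1.70*(-0.55)^i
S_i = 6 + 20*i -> [6, 26, 46, 66, 86]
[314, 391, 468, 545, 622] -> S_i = 314 + 77*i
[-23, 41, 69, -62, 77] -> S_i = Random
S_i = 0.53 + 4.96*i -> [0.53, 5.49, 10.45, 15.41, 20.37]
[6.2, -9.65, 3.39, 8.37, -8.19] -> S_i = Random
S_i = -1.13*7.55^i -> [-1.13, -8.53, -64.41, -486.32, -3671.69]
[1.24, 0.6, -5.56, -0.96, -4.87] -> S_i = Random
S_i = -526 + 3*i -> [-526, -523, -520, -517, -514]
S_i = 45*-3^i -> [45, -135, 405, -1215, 3645]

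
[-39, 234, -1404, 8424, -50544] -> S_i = -39*-6^i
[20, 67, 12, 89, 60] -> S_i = Random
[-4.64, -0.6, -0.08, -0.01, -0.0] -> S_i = -4.64*0.13^i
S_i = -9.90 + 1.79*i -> [-9.9, -8.11, -6.32, -4.53, -2.74]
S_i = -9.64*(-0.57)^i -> [-9.64, 5.49, -3.13, 1.79, -1.02]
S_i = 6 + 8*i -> [6, 14, 22, 30, 38]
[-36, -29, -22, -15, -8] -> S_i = -36 + 7*i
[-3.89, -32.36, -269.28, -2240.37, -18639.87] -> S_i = -3.89*8.32^i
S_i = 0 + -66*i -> [0, -66, -132, -198, -264]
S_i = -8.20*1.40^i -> [-8.2, -11.48, -16.07, -22.5, -31.5]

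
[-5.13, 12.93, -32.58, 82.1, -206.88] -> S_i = -5.13*(-2.52)^i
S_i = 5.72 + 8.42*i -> [5.72, 14.14, 22.56, 30.98, 39.4]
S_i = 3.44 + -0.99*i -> [3.44, 2.45, 1.46, 0.47, -0.52]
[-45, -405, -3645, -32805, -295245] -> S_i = -45*9^i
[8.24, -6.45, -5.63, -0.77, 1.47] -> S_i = Random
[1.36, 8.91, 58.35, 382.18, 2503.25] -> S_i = 1.36*6.55^i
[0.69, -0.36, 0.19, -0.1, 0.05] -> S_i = 0.69*(-0.52)^i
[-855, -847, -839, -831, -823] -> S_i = -855 + 8*i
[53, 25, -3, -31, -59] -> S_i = 53 + -28*i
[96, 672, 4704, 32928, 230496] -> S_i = 96*7^i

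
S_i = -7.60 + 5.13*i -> [-7.6, -2.47, 2.66, 7.79, 12.92]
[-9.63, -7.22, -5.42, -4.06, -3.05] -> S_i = -9.63*0.75^i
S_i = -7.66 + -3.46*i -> [-7.66, -11.12, -14.58, -18.04, -21.5]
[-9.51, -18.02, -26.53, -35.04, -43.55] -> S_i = -9.51 + -8.51*i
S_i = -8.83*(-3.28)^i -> [-8.83, 28.96, -95.0, 311.59, -1022.01]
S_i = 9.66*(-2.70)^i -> [9.66, -26.08, 70.42, -190.14, 513.37]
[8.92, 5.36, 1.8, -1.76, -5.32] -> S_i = 8.92 + -3.56*i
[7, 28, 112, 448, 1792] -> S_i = 7*4^i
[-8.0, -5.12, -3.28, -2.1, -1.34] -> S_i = -8.00*0.64^i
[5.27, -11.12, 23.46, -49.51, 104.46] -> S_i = 5.27*(-2.11)^i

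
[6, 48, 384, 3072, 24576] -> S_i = 6*8^i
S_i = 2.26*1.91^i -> [2.26, 4.32, 8.24, 15.75, 30.08]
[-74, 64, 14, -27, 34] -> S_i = Random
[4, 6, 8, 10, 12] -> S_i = 4 + 2*i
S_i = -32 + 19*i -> [-32, -13, 6, 25, 44]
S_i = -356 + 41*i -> [-356, -315, -274, -233, -192]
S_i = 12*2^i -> [12, 24, 48, 96, 192]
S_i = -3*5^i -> [-3, -15, -75, -375, -1875]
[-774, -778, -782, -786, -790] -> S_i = -774 + -4*i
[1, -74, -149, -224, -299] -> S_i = 1 + -75*i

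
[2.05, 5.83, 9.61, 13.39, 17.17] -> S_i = 2.05 + 3.78*i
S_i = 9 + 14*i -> [9, 23, 37, 51, 65]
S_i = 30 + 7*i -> [30, 37, 44, 51, 58]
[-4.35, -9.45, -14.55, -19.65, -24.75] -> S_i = -4.35 + -5.10*i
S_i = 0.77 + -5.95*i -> [0.77, -5.18, -11.13, -17.08, -23.03]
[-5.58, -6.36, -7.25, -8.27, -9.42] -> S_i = -5.58*1.14^i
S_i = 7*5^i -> [7, 35, 175, 875, 4375]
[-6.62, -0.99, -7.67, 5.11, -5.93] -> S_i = Random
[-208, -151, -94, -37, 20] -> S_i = -208 + 57*i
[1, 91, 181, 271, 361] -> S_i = 1 + 90*i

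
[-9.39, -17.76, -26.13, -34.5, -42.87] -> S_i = -9.39 + -8.37*i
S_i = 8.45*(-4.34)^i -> [8.45, -36.67, 159.16, -690.76, 2997.89]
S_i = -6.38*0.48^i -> [-6.38, -3.06, -1.47, -0.71, -0.34]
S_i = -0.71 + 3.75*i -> [-0.71, 3.04, 6.79, 10.54, 14.29]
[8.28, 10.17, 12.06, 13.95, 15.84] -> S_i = 8.28 + 1.89*i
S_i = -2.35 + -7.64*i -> [-2.35, -9.99, -17.63, -25.27, -32.91]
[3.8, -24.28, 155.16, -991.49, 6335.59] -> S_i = 3.80*(-6.39)^i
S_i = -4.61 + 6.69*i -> [-4.61, 2.08, 8.77, 15.46, 22.15]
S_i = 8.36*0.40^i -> [8.36, 3.34, 1.34, 0.54, 0.21]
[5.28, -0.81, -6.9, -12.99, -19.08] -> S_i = 5.28 + -6.09*i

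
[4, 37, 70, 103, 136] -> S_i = 4 + 33*i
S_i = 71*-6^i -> [71, -426, 2556, -15336, 92016]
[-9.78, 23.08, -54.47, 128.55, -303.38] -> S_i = -9.78*(-2.36)^i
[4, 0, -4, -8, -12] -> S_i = 4 + -4*i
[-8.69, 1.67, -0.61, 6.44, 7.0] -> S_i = Random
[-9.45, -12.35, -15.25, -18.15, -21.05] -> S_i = -9.45 + -2.90*i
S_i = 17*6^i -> [17, 102, 612, 3672, 22032]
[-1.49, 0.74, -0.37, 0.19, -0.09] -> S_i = -1.49*(-0.50)^i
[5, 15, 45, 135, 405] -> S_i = 5*3^i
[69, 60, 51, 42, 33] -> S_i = 69 + -9*i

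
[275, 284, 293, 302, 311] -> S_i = 275 + 9*i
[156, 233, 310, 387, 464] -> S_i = 156 + 77*i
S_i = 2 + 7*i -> [2, 9, 16, 23, 30]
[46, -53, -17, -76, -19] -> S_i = Random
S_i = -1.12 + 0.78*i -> [-1.12, -0.34, 0.44, 1.22, 2.0]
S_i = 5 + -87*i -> [5, -82, -169, -256, -343]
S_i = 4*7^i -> [4, 28, 196, 1372, 9604]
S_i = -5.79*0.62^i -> [-5.79, -3.59, -2.23, -1.38, -0.86]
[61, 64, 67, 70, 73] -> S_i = 61 + 3*i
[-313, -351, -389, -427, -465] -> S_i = -313 + -38*i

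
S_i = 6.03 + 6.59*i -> [6.03, 12.62, 19.21, 25.8, 32.39]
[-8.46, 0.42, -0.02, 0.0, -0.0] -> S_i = -8.46*(-0.05)^i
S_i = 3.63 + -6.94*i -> [3.63, -3.31, -10.25, -17.19, -24.13]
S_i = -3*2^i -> [-3, -6, -12, -24, -48]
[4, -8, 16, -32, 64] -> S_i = 4*-2^i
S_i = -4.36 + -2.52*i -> [-4.36, -6.88, -9.4, -11.92, -14.44]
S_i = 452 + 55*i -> [452, 507, 562, 617, 672]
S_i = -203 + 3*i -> [-203, -200, -197, -194, -191]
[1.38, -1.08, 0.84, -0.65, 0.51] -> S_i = 1.38*(-0.78)^i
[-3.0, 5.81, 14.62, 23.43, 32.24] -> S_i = -3.00 + 8.81*i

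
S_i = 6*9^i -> [6, 54, 486, 4374, 39366]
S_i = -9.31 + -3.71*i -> [-9.31, -13.02, -16.73, -20.44, -24.15]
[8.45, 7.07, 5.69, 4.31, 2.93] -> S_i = 8.45 + -1.38*i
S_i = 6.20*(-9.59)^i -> [6.2, -59.46, 570.2, -5468.24, 52440.41]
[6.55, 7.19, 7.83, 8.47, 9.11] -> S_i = 6.55 + 0.64*i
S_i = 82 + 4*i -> [82, 86, 90, 94, 98]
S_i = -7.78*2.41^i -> [-7.78, -18.75, -45.19, -108.9, -262.45]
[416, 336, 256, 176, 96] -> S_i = 416 + -80*i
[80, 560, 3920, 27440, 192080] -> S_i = 80*7^i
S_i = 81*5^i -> [81, 405, 2025, 10125, 50625]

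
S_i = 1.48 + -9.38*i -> [1.48, -7.9, -17.28, -26.66, -36.04]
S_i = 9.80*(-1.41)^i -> [9.8, -13.82, 19.48, -27.47, 38.73]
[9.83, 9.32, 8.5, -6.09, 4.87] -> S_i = Random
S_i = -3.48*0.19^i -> [-3.48, -0.66, -0.13, -0.02, -0.0]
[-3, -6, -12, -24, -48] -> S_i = -3*2^i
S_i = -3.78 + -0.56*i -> [-3.78, -4.34, -4.9, -5.46, -6.02]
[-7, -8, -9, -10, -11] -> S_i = -7 + -1*i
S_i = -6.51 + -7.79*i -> [-6.51, -14.3, -22.09, -29.88, -37.67]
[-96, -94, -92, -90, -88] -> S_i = -96 + 2*i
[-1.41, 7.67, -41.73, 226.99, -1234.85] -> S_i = -1.41*(-5.44)^i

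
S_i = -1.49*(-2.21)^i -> [-1.49, 3.29, -7.28, 16.08, -35.54]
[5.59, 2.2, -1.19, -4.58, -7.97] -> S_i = 5.59 + -3.39*i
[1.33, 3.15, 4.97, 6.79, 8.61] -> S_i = 1.33 + 1.82*i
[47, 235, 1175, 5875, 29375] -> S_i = 47*5^i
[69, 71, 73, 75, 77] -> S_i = 69 + 2*i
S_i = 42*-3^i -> [42, -126, 378, -1134, 3402]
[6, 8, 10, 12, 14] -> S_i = 6 + 2*i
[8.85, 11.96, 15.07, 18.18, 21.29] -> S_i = 8.85 + 3.11*i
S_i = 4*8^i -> [4, 32, 256, 2048, 16384]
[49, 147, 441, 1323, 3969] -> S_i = 49*3^i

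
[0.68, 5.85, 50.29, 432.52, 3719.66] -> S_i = 0.68*8.60^i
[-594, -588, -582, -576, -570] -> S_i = -594 + 6*i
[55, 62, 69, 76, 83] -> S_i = 55 + 7*i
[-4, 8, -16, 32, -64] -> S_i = -4*-2^i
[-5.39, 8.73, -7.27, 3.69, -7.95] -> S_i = Random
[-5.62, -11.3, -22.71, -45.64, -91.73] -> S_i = -5.62*2.01^i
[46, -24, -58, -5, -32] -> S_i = Random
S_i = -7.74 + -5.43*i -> [-7.74, -13.17, -18.6, -24.03, -29.46]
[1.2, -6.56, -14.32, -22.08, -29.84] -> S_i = 1.20 + -7.76*i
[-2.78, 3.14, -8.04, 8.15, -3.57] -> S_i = Random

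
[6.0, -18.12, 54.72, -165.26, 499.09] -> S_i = 6.00*(-3.02)^i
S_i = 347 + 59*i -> [347, 406, 465, 524, 583]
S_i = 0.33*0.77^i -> [0.33, 0.25, 0.2, 0.15, 0.12]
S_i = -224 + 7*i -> [-224, -217, -210, -203, -196]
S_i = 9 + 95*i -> [9, 104, 199, 294, 389]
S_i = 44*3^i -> [44, 132, 396, 1188, 3564]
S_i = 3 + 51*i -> [3, 54, 105, 156, 207]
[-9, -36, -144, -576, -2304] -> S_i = -9*4^i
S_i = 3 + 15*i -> [3, 18, 33, 48, 63]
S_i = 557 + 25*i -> [557, 582, 607, 632, 657]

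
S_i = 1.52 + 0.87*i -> [1.52, 2.39, 3.26, 4.13, 5.0]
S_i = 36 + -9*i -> [36, 27, 18, 9, 0]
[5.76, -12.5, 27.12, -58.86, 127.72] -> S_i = 5.76*(-2.17)^i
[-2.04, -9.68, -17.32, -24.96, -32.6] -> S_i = -2.04 + -7.64*i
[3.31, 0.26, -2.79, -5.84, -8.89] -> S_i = 3.31 + -3.05*i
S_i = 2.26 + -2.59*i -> [2.26, -0.33, -2.92, -5.51, -8.1]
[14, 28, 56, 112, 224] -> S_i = 14*2^i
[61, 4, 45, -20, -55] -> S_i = Random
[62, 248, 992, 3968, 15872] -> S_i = 62*4^i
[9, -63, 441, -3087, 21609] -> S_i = 9*-7^i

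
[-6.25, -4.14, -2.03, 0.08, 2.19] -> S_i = -6.25 + 2.11*i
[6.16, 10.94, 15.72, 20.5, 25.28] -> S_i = 6.16 + 4.78*i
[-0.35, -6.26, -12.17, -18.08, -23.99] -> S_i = -0.35 + -5.91*i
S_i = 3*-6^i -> [3, -18, 108, -648, 3888]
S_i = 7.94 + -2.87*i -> [7.94, 5.07, 2.2, -0.67, -3.54]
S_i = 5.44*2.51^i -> [5.44, 13.65, 34.27, 86.02, 215.92]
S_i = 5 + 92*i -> [5, 97, 189, 281, 373]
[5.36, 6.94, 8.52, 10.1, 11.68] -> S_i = 5.36 + 1.58*i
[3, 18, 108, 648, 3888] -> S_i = 3*6^i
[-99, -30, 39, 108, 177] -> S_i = -99 + 69*i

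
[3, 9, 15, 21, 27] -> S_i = 3 + 6*i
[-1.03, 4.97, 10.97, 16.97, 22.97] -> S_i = -1.03 + 6.00*i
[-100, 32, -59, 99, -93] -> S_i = Random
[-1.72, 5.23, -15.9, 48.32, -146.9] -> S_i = -1.72*(-3.04)^i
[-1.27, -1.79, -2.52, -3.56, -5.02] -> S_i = -1.27*1.41^i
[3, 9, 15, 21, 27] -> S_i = 3 + 6*i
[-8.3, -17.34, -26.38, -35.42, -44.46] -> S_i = -8.30 + -9.04*i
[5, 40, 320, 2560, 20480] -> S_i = 5*8^i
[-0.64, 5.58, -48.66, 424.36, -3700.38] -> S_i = -0.64*(-8.72)^i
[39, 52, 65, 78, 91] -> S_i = 39 + 13*i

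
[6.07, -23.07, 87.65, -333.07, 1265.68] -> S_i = 6.07*(-3.80)^i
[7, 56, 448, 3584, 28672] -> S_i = 7*8^i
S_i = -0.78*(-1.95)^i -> [-0.78, 1.52, -2.97, 5.78, -11.28]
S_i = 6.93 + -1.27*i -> [6.93, 5.66, 4.39, 3.12, 1.85]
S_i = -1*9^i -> [-1, -9, -81, -729, -6561]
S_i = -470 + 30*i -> [-470, -440, -410, -380, -350]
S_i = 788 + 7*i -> [788, 795, 802, 809, 816]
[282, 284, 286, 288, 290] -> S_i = 282 + 2*i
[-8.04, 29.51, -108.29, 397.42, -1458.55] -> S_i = -8.04*(-3.67)^i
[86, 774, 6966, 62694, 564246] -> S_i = 86*9^i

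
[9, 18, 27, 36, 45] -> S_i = 9 + 9*i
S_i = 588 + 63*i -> [588, 651, 714, 777, 840]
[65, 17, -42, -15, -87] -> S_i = Random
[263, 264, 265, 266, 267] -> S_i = 263 + 1*i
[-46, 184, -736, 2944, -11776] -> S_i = -46*-4^i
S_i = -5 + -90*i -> [-5, -95, -185, -275, -365]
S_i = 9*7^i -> [9, 63, 441, 3087, 21609]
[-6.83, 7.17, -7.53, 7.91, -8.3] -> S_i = -6.83*(-1.05)^i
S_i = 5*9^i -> [5, 45, 405, 3645, 32805]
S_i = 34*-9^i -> [34, -306, 2754, -24786, 223074]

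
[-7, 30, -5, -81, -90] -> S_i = Random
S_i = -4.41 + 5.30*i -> [-4.41, 0.89, 6.19, 11.49, 16.79]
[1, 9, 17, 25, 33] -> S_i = 1 + 8*i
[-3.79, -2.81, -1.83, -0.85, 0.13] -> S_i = -3.79 + 0.98*i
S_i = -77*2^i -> [-77, -154, -308, -616, -1232]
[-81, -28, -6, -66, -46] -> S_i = Random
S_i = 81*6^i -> [81, 486, 2916, 17496, 104976]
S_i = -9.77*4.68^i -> [-9.77, -45.72, -213.99, -1001.46, -4686.82]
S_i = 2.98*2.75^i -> [2.98, 8.2, 22.54, 61.97, 170.43]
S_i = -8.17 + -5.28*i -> [-8.17, -13.45, -18.73, -24.01, -29.29]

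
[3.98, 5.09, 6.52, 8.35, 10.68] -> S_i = 3.98*1.28^i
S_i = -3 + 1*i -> [-3, -2, -1, 0, 1]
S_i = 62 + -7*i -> [62, 55, 48, 41, 34]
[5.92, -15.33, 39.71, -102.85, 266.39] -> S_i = 5.92*(-2.59)^i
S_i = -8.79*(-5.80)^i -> [-8.79, 50.98, -295.7, 1715.03, -9947.2]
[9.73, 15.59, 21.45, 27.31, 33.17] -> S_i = 9.73 + 5.86*i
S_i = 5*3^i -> [5, 15, 45, 135, 405]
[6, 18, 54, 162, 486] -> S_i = 6*3^i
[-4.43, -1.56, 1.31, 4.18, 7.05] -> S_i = -4.43 + 2.87*i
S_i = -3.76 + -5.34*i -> [-3.76, -9.1, -14.44, -19.78, -25.12]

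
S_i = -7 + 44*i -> [-7, 37, 81, 125, 169]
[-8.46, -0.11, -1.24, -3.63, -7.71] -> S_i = Random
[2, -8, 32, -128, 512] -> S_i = 2*-4^i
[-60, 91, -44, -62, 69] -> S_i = Random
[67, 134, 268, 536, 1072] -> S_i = 67*2^i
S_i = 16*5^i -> [16, 80, 400, 2000, 10000]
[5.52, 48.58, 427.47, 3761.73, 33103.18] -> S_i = 5.52*8.80^i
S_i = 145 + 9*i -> [145, 154, 163, 172, 181]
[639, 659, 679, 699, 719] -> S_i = 639 + 20*i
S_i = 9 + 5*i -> [9, 14, 19, 24, 29]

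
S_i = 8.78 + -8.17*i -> [8.78, 0.61, -7.56, -15.73, -23.9]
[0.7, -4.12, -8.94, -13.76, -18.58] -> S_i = 0.70 + -4.82*i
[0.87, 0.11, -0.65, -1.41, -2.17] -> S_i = 0.87 + -0.76*i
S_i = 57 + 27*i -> [57, 84, 111, 138, 165]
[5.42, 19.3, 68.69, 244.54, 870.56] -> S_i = 5.42*3.56^i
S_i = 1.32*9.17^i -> [1.32, 12.1, 111.0, 1017.85, 9333.64]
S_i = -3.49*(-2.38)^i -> [-3.49, 8.31, -19.77, 47.05, -111.98]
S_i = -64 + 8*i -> [-64, -56, -48, -40, -32]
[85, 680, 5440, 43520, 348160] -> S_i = 85*8^i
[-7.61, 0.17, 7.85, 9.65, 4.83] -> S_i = Random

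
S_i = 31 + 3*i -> [31, 34, 37, 40, 43]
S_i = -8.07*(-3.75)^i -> [-8.07, 30.26, -113.48, 425.57, -1595.87]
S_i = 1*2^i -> [1, 2, 4, 8, 16]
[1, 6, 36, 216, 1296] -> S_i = 1*6^i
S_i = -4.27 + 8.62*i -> [-4.27, 4.35, 12.97, 21.59, 30.21]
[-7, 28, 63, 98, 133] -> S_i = -7 + 35*i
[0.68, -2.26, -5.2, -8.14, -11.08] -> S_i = 0.68 + -2.94*i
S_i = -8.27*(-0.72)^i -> [-8.27, 5.95, -4.29, 3.09, -2.22]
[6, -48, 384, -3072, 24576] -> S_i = 6*-8^i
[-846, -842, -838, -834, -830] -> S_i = -846 + 4*i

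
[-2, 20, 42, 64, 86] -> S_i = -2 + 22*i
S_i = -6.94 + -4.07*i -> [-6.94, -11.01, -15.08, -19.15, -23.22]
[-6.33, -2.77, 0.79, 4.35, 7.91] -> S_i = -6.33 + 3.56*i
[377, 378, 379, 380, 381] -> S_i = 377 + 1*i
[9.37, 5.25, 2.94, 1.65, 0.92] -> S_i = 9.37*0.56^i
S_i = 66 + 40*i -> [66, 106, 146, 186, 226]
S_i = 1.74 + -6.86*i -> [1.74, -5.12, -11.98, -18.84, -25.7]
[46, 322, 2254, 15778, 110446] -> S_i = 46*7^i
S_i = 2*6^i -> [2, 12, 72, 432, 2592]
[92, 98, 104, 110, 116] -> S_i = 92 + 6*i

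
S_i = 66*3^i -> [66, 198, 594, 1782, 5346]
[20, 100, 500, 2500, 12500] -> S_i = 20*5^i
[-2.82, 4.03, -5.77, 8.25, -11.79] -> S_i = -2.82*(-1.43)^i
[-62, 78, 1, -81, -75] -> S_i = Random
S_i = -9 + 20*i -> [-9, 11, 31, 51, 71]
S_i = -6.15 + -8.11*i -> [-6.15, -14.26, -22.37, -30.48, -38.59]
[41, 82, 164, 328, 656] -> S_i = 41*2^i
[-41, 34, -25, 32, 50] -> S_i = Random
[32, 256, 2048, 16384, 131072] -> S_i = 32*8^i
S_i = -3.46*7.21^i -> [-3.46, -24.95, -179.86, -1296.83, -9350.12]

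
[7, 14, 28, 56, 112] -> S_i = 7*2^i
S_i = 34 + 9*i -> [34, 43, 52, 61, 70]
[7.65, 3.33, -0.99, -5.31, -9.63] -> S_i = 7.65 + -4.32*i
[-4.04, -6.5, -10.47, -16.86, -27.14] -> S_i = -4.04*1.61^i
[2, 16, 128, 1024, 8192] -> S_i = 2*8^i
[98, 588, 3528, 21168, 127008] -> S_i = 98*6^i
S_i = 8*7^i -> [8, 56, 392, 2744, 19208]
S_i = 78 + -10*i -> [78, 68, 58, 48, 38]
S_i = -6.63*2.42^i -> [-6.63, -16.04, -38.83, -93.96, -227.39]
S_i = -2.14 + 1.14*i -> [-2.14, -1.0, 0.14, 1.28, 2.42]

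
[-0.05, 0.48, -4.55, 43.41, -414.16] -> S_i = -0.05*(-9.54)^i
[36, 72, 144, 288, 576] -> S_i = 36*2^i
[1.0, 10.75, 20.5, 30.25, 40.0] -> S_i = 1.00 + 9.75*i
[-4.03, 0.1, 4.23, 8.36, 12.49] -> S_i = -4.03 + 4.13*i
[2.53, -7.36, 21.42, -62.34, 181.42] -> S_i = 2.53*(-2.91)^i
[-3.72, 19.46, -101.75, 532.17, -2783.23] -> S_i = -3.72*(-5.23)^i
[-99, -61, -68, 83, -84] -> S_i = Random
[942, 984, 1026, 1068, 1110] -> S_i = 942 + 42*i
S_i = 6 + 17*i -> [6, 23, 40, 57, 74]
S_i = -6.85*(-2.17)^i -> [-6.85, 14.86, -32.26, 70.0, -151.89]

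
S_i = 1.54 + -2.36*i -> [1.54, -0.82, -3.18, -5.54, -7.9]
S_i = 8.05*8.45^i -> [8.05, 68.02, 574.79, 4856.98, 41041.45]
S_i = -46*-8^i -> [-46, 368, -2944, 23552, -188416]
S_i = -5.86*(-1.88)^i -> [-5.86, 11.02, -20.71, 38.94, -73.2]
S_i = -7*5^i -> [-7, -35, -175, -875, -4375]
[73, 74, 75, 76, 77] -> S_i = 73 + 1*i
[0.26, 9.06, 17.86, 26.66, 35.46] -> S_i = 0.26 + 8.80*i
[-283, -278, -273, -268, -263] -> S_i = -283 + 5*i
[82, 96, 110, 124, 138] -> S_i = 82 + 14*i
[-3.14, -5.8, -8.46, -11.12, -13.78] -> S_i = -3.14 + -2.66*i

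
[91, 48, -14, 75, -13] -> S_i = Random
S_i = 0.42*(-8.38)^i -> [0.42, -3.52, 29.49, -247.16, 2071.22]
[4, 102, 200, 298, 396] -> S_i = 4 + 98*i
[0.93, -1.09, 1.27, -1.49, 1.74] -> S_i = 0.93*(-1.17)^i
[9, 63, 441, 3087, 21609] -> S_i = 9*7^i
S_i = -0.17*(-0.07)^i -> [-0.17, 0.01, -0.0, 0.0, -0.0]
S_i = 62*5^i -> [62, 310, 1550, 7750, 38750]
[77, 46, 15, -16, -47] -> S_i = 77 + -31*i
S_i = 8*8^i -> [8, 64, 512, 4096, 32768]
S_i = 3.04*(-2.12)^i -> [3.04, -6.44, 13.66, -28.97, 61.41]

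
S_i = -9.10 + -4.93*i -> [-9.1, -14.03, -18.96, -23.89, -28.82]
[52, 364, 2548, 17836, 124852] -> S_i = 52*7^i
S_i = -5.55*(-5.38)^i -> [-5.55, 29.86, -160.64, 864.25, -4649.67]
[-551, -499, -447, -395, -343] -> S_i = -551 + 52*i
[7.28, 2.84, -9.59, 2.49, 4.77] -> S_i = Random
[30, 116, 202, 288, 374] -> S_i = 30 + 86*i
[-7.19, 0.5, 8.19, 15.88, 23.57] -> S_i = -7.19 + 7.69*i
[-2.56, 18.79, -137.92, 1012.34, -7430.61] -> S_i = -2.56*(-7.34)^i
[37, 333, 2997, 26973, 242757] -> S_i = 37*9^i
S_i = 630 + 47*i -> [630, 677, 724, 771, 818]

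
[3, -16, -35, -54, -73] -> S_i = 3 + -19*i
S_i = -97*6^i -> [-97, -582, -3492, -20952, -125712]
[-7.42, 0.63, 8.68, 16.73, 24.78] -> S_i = -7.42 + 8.05*i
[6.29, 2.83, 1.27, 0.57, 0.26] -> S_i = 6.29*0.45^i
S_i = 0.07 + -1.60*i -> [0.07, -1.53, -3.13, -4.73, -6.33]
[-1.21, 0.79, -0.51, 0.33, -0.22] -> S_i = -1.21*(-0.65)^i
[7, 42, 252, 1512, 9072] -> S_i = 7*6^i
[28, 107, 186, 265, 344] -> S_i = 28 + 79*i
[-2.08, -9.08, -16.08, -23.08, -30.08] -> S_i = -2.08 + -7.00*i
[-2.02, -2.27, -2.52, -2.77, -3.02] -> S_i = -2.02 + -0.25*i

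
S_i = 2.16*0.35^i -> [2.16, 0.76, 0.26, 0.09, 0.03]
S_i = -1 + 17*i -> [-1, 16, 33, 50, 67]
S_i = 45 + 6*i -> [45, 51, 57, 63, 69]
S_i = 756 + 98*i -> [756, 854, 952, 1050, 1148]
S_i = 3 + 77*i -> [3, 80, 157, 234, 311]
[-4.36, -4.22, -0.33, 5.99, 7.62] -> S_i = Random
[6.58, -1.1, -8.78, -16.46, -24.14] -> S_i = 6.58 + -7.68*i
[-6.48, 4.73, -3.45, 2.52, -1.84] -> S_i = -6.48*(-0.73)^i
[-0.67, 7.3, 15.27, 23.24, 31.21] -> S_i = -0.67 + 7.97*i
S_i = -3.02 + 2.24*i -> [-3.02, -0.78, 1.46, 3.7, 5.94]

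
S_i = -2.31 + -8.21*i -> [-2.31, -10.52, -18.73, -26.94, -35.15]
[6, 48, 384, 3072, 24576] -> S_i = 6*8^i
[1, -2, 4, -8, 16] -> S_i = 1*-2^i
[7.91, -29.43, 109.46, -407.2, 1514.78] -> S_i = 7.91*(-3.72)^i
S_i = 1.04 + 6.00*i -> [1.04, 7.04, 13.04, 19.04, 25.04]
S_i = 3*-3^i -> [3, -9, 27, -81, 243]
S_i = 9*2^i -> [9, 18, 36, 72, 144]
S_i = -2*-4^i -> [-2, 8, -32, 128, -512]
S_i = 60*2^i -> [60, 120, 240, 480, 960]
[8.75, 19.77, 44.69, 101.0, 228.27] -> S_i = 8.75*2.26^i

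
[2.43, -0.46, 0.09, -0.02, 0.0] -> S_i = 2.43*(-0.19)^i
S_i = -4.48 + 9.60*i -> [-4.48, 5.12, 14.72, 24.32, 33.92]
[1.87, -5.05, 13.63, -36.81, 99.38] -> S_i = 1.87*(-2.70)^i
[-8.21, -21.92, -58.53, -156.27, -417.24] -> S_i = -8.21*2.67^i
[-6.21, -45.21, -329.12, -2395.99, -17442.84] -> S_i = -6.21*7.28^i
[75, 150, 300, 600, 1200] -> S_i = 75*2^i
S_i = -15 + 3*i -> [-15, -12, -9, -6, -3]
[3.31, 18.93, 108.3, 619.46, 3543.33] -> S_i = 3.31*5.72^i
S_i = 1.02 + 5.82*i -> [1.02, 6.84, 12.66, 18.48, 24.3]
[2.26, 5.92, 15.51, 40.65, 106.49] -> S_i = 2.26*2.62^i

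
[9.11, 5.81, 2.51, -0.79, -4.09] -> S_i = 9.11 + -3.30*i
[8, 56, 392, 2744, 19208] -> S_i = 8*7^i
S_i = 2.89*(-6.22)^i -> [2.89, -17.98, 111.81, -695.45, 4325.73]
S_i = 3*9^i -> [3, 27, 243, 2187, 19683]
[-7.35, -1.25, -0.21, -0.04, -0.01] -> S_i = -7.35*0.17^i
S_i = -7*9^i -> [-7, -63, -567, -5103, -45927]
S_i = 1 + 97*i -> [1, 98, 195, 292, 389]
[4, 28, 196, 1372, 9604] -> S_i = 4*7^i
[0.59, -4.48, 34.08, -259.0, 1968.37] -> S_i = 0.59*(-7.60)^i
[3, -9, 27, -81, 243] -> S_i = 3*-3^i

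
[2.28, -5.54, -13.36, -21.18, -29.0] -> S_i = 2.28 + -7.82*i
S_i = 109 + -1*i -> [109, 108, 107, 106, 105]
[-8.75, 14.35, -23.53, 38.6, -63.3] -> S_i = -8.75*(-1.64)^i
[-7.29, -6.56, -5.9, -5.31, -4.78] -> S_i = -7.29*0.90^i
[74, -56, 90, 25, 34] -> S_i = Random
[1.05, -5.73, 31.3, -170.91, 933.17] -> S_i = 1.05*(-5.46)^i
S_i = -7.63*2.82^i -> [-7.63, -21.52, -60.68, -171.11, -482.53]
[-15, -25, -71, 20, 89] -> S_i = Random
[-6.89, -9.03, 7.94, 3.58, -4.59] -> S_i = Random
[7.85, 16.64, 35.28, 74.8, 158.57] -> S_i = 7.85*2.12^i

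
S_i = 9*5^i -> [9, 45, 225, 1125, 5625]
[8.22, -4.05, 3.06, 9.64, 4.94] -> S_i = Random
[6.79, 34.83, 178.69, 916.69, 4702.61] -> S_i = 6.79*5.13^i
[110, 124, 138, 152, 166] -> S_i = 110 + 14*i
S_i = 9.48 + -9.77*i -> [9.48, -0.29, -10.06, -19.83, -29.6]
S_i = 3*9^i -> [3, 27, 243, 2187, 19683]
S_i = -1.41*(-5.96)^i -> [-1.41, 8.4, -50.09, 298.51, -1779.12]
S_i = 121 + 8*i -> [121, 129, 137, 145, 153]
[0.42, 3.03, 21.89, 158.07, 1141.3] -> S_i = 0.42*7.22^i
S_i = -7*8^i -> [-7, -56, -448, -3584, -28672]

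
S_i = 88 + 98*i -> [88, 186, 284, 382, 480]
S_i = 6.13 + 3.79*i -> [6.13, 9.92, 13.71, 17.5, 21.29]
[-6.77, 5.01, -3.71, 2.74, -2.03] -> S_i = -6.77*(-0.74)^i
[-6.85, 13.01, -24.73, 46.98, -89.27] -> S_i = -6.85*(-1.90)^i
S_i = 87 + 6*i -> [87, 93, 99, 105, 111]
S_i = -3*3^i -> [-3, -9, -27, -81, -243]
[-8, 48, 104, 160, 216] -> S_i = -8 + 56*i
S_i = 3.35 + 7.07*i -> [3.35, 10.42, 17.49, 24.56, 31.63]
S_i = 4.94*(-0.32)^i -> [4.94, -1.58, 0.51, -0.16, 0.05]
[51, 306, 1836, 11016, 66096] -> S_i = 51*6^i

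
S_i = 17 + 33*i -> [17, 50, 83, 116, 149]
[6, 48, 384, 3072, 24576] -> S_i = 6*8^i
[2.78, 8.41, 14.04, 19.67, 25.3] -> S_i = 2.78 + 5.63*i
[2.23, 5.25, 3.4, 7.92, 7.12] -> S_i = Random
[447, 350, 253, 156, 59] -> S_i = 447 + -97*i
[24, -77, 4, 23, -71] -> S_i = Random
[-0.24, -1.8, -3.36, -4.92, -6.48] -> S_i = -0.24 + -1.56*i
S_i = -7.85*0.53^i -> [-7.85, -4.16, -2.21, -1.17, -0.62]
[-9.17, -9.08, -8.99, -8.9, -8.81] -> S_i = -9.17*0.99^i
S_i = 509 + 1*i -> [509, 510, 511, 512, 513]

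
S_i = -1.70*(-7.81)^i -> [-1.7, 13.28, -103.69, 809.85, -6324.89]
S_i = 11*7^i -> [11, 77, 539, 3773, 26411]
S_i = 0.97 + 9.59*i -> [0.97, 10.56, 20.15, 29.74, 39.33]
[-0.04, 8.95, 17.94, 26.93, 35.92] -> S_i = -0.04 + 8.99*i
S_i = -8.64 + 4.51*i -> [-8.64, -4.13, 0.38, 4.89, 9.4]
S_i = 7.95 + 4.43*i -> [7.95, 12.38, 16.81, 21.24, 25.67]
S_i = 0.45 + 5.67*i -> [0.45, 6.12, 11.79, 17.46, 23.13]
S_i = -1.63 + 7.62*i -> [-1.63, 5.99, 13.61, 21.23, 28.85]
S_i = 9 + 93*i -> [9, 102, 195, 288, 381]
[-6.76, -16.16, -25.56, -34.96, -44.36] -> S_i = -6.76 + -9.40*i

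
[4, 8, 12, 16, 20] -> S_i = 4 + 4*i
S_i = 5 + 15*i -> [5, 20, 35, 50, 65]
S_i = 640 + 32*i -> [640, 672, 704, 736, 768]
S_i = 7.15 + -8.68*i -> [7.15, -1.53, -10.21, -18.89, -27.57]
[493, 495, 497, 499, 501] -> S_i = 493 + 2*i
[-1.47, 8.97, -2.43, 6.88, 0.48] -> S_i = Random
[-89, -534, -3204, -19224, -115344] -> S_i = -89*6^i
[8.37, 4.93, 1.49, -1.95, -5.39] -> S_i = 8.37 + -3.44*i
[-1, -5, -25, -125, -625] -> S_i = -1*5^i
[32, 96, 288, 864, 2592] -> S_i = 32*3^i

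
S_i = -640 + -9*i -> [-640, -649, -658, -667, -676]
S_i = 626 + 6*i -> [626, 632, 638, 644, 650]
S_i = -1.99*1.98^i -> [-1.99, -3.94, -7.8, -15.45, -30.59]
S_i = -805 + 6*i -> [-805, -799, -793, -787, -781]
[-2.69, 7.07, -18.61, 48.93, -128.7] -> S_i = -2.69*(-2.63)^i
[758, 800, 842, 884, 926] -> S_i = 758 + 42*i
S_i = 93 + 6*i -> [93, 99, 105, 111, 117]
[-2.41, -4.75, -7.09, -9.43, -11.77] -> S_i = -2.41 + -2.34*i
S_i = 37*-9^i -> [37, -333, 2997, -26973, 242757]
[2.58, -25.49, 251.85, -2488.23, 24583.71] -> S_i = 2.58*(-9.88)^i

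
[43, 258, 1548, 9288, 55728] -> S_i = 43*6^i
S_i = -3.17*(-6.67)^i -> [-3.17, 21.14, -141.03, 940.67, -6274.26]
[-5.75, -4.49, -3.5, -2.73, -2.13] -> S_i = -5.75*0.78^i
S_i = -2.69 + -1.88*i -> [-2.69, -4.57, -6.45, -8.33, -10.21]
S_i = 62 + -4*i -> [62, 58, 54, 50, 46]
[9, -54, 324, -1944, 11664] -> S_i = 9*-6^i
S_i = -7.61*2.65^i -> [-7.61, -20.17, -53.44, -141.62, -375.29]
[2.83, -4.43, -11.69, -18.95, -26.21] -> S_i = 2.83 + -7.26*i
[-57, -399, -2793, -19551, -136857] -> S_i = -57*7^i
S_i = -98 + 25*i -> [-98, -73, -48, -23, 2]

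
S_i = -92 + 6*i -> [-92, -86, -80, -74, -68]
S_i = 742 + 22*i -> [742, 764, 786, 808, 830]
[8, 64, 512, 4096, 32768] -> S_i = 8*8^i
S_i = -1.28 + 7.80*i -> [-1.28, 6.52, 14.32, 22.12, 29.92]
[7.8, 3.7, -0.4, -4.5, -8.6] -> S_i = 7.80 + -4.10*i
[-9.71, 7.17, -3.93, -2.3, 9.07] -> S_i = Random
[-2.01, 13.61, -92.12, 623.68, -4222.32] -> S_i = -2.01*(-6.77)^i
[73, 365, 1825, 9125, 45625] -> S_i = 73*5^i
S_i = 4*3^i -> [4, 12, 36, 108, 324]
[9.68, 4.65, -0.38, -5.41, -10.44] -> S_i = 9.68 + -5.03*i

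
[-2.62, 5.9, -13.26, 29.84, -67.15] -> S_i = -2.62*(-2.25)^i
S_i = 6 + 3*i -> [6, 9, 12, 15, 18]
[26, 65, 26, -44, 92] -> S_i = Random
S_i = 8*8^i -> [8, 64, 512, 4096, 32768]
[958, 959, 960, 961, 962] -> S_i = 958 + 1*i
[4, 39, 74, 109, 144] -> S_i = 4 + 35*i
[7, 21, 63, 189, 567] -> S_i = 7*3^i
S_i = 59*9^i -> [59, 531, 4779, 43011, 387099]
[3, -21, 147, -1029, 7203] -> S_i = 3*-7^i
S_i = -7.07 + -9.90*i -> [-7.07, -16.97, -26.87, -36.77, -46.67]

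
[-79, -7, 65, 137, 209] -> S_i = -79 + 72*i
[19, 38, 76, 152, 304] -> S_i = 19*2^i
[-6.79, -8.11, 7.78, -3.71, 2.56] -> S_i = Random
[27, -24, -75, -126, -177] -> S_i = 27 + -51*i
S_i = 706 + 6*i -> [706, 712, 718, 724, 730]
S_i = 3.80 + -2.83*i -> [3.8, 0.97, -1.86, -4.69, -7.52]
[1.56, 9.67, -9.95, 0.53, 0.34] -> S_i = Random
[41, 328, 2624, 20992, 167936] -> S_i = 41*8^i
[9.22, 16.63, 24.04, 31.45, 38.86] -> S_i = 9.22 + 7.41*i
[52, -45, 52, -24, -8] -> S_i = Random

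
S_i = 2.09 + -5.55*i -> [2.09, -3.46, -9.01, -14.56, -20.11]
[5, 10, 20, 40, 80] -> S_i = 5*2^i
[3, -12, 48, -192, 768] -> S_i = 3*-4^i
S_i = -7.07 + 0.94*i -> [-7.07, -6.13, -5.19, -4.25, -3.31]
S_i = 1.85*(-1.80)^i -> [1.85, -3.33, 5.99, -10.79, 19.42]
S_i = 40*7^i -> [40, 280, 1960, 13720, 96040]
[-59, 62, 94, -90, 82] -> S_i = Random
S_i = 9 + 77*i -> [9, 86, 163, 240, 317]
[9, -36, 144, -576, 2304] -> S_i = 9*-4^i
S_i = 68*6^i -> [68, 408, 2448, 14688, 88128]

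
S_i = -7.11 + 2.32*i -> [-7.11, -4.79, -2.47, -0.15, 2.17]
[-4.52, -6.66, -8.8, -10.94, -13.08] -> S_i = -4.52 + -2.14*i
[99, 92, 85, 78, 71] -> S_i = 99 + -7*i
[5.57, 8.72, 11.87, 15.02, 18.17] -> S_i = 5.57 + 3.15*i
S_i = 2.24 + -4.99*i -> [2.24, -2.75, -7.74, -12.73, -17.72]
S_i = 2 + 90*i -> [2, 92, 182, 272, 362]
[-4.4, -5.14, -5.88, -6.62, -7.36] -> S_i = -4.40 + -0.74*i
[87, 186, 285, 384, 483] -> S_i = 87 + 99*i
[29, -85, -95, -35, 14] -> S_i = Random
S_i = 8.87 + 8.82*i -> [8.87, 17.69, 26.51, 35.33, 44.15]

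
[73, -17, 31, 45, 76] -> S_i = Random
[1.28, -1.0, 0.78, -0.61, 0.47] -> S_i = 1.28*(-0.78)^i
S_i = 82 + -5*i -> [82, 77, 72, 67, 62]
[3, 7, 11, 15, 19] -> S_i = 3 + 4*i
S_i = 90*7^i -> [90, 630, 4410, 30870, 216090]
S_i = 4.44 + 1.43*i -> [4.44, 5.87, 7.3, 8.73, 10.16]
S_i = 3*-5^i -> [3, -15, 75, -375, 1875]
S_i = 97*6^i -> [97, 582, 3492, 20952, 125712]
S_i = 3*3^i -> [3, 9, 27, 81, 243]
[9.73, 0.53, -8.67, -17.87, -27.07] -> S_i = 9.73 + -9.20*i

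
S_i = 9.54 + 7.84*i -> [9.54, 17.38, 25.22, 33.06, 40.9]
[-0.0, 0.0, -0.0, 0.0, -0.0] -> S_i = -0.00*(-2.75)^i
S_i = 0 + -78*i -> [0, -78, -156, -234, -312]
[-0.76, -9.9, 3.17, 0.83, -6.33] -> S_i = Random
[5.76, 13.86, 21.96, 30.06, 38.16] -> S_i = 5.76 + 8.10*i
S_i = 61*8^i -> [61, 488, 3904, 31232, 249856]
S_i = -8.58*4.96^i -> [-8.58, -42.56, -211.08, -1046.97, -5192.95]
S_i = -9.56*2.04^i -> [-9.56, -19.5, -39.78, -81.16, -165.57]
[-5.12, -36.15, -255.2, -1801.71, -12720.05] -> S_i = -5.12*7.06^i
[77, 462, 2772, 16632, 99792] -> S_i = 77*6^i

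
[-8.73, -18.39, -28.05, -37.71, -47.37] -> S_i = -8.73 + -9.66*i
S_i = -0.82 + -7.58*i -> [-0.82, -8.4, -15.98, -23.56, -31.14]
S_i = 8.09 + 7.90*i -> [8.09, 15.99, 23.89, 31.79, 39.69]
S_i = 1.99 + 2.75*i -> [1.99, 4.74, 7.49, 10.24, 12.99]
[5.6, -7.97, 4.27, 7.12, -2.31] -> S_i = Random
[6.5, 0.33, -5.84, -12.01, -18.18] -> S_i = 6.50 + -6.17*i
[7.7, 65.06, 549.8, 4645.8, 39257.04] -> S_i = 7.70*8.45^i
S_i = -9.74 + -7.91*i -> [-9.74, -17.65, -25.56, -33.47, -41.38]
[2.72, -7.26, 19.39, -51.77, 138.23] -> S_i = 2.72*(-2.67)^i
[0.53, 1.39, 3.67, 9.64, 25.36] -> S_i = 0.53*2.63^i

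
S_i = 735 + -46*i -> [735, 689, 643, 597, 551]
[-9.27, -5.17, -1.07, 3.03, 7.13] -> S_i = -9.27 + 4.10*i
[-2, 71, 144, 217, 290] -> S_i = -2 + 73*i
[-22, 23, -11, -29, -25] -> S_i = Random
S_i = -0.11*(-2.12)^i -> [-0.11, 0.23, -0.49, 1.05, -2.22]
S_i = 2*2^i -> [2, 4, 8, 16, 32]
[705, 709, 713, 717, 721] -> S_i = 705 + 4*i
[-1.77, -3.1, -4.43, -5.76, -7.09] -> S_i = -1.77 + -1.33*i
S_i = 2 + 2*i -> [2, 4, 6, 8, 10]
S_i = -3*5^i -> [-3, -15, -75, -375, -1875]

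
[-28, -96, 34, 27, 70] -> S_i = Random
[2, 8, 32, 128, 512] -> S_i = 2*4^i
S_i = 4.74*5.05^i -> [4.74, 23.94, 120.88, 610.45, 3082.79]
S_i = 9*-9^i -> [9, -81, 729, -6561, 59049]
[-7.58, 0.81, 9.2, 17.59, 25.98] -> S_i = -7.58 + 8.39*i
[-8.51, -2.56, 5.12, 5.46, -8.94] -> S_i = Random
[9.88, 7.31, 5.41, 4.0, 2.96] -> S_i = 9.88*0.74^i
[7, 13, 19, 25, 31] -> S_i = 7 + 6*i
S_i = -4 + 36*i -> [-4, 32, 68, 104, 140]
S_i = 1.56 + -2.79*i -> [1.56, -1.23, -4.02, -6.81, -9.6]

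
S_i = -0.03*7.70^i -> [-0.03, -0.23, -1.78, -13.7, -105.46]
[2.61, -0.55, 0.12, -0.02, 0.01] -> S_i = 2.61*(-0.21)^i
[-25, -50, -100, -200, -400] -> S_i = -25*2^i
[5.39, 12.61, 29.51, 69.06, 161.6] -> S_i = 5.39*2.34^i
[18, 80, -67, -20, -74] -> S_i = Random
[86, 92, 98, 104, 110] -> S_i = 86 + 6*i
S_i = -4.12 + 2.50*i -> [-4.12, -1.62, 0.88, 3.38, 5.88]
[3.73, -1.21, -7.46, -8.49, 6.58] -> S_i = Random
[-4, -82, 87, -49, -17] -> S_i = Random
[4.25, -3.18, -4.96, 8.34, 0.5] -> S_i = Random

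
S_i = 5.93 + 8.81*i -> [5.93, 14.74, 23.55, 32.36, 41.17]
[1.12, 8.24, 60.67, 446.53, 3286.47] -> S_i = 1.12*7.36^i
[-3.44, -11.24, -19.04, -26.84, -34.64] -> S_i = -3.44 + -7.80*i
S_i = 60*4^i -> [60, 240, 960, 3840, 15360]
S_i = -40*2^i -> [-40, -80, -160, -320, -640]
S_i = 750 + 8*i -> [750, 758, 766, 774, 782]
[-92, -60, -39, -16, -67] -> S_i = Random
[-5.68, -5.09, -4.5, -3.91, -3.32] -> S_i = -5.68 + 0.59*i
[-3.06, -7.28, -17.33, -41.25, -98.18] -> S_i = -3.06*2.38^i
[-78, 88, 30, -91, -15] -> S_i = Random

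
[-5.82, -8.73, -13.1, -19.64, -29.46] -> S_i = -5.82*1.50^i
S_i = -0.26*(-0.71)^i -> [-0.26, 0.18, -0.13, 0.09, -0.07]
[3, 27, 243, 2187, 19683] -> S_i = 3*9^i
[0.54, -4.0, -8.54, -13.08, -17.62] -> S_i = 0.54 + -4.54*i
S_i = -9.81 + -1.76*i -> [-9.81, -11.57, -13.33, -15.09, -16.85]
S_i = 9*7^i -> [9, 63, 441, 3087, 21609]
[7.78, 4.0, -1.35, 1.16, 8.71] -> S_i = Random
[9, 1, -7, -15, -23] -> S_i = 9 + -8*i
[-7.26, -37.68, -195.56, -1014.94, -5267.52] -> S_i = -7.26*5.19^i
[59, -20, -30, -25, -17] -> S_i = Random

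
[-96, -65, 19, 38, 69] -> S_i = Random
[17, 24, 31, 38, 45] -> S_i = 17 + 7*i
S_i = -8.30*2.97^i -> [-8.3, -24.65, -73.21, -217.44, -645.81]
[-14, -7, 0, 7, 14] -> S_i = -14 + 7*i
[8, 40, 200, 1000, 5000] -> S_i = 8*5^i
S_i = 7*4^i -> [7, 28, 112, 448, 1792]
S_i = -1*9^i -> [-1, -9, -81, -729, -6561]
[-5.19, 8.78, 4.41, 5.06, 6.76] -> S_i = Random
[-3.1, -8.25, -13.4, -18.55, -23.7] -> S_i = -3.10 + -5.15*i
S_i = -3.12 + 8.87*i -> [-3.12, 5.75, 14.62, 23.49, 32.36]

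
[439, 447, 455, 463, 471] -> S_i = 439 + 8*i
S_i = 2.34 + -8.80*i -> [2.34, -6.46, -15.26, -24.06, -32.86]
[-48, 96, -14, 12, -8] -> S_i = Random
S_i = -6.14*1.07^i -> [-6.14, -6.57, -7.03, -7.52, -8.05]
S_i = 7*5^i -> [7, 35, 175, 875, 4375]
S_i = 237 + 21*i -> [237, 258, 279, 300, 321]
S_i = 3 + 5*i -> [3, 8, 13, 18, 23]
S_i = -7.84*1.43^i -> [-7.84, -11.21, -16.03, -22.93, -32.78]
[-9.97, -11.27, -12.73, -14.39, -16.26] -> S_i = -9.97*1.13^i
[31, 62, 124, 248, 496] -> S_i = 31*2^i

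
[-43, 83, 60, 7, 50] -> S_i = Random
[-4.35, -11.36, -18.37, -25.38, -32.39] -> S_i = -4.35 + -7.01*i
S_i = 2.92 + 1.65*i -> [2.92, 4.57, 6.22, 7.87, 9.52]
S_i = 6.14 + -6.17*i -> [6.14, -0.03, -6.2, -12.37, -18.54]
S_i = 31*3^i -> [31, 93, 279, 837, 2511]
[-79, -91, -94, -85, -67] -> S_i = Random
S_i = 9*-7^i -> [9, -63, 441, -3087, 21609]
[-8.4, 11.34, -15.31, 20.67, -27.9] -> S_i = -8.40*(-1.35)^i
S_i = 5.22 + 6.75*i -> [5.22, 11.97, 18.72, 25.47, 32.22]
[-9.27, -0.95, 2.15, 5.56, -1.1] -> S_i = Random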